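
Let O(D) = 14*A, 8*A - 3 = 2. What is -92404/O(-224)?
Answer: -369616/35 ≈ -10560.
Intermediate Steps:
A = 5/8 (A = 3/8 + (1/8)*2 = 3/8 + 1/4 = 5/8 ≈ 0.62500)
O(D) = 35/4 (O(D) = 14*(5/8) = 35/4)
-92404/O(-224) = -92404/35/4 = -92404*4/35 = -369616/35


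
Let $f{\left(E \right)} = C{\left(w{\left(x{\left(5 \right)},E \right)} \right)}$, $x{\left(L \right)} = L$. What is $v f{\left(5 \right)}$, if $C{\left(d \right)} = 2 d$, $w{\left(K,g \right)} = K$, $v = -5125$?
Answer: $-51250$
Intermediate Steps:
$f{\left(E \right)} = 10$ ($f{\left(E \right)} = 2 \cdot 5 = 10$)
$v f{\left(5 \right)} = \left(-5125\right) 10 = -51250$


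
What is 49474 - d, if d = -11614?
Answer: 61088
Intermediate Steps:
49474 - d = 49474 - 1*(-11614) = 49474 + 11614 = 61088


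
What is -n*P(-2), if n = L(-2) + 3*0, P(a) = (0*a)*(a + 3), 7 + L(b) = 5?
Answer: 0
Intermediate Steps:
L(b) = -2 (L(b) = -7 + 5 = -2)
P(a) = 0 (P(a) = 0*(3 + a) = 0)
n = -2 (n = -2 + 3*0 = -2 + 0 = -2)
-n*P(-2) = -(-2)*0 = -1*0 = 0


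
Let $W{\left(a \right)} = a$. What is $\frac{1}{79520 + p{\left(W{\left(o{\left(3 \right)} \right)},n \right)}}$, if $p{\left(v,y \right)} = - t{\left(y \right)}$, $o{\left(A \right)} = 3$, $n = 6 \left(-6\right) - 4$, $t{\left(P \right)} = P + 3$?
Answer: $\frac{1}{79557} \approx 1.257 \cdot 10^{-5}$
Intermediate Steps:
$t{\left(P \right)} = 3 + P$
$n = -40$ ($n = -36 - 4 = -40$)
$p{\left(v,y \right)} = -3 - y$ ($p{\left(v,y \right)} = - (3 + y) = -3 - y$)
$\frac{1}{79520 + p{\left(W{\left(o{\left(3 \right)} \right)},n \right)}} = \frac{1}{79520 - -37} = \frac{1}{79520 + \left(-3 + 40\right)} = \frac{1}{79520 + 37} = \frac{1}{79557}$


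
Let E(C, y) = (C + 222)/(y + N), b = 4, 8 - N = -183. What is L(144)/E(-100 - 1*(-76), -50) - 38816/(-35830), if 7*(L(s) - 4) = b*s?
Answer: 258768758/4138365 ≈ 62.529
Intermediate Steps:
N = 191 (N = 8 - 1*(-183) = 8 + 183 = 191)
L(s) = 4 + 4*s/7 (L(s) = 4 + (4*s)/7 = 4 + 4*s/7)
E(C, y) = (222 + C)/(191 + y) (E(C, y) = (C + 222)/(y + 191) = (222 + C)/(191 + y))
L(144)/E(-100 - 1*(-76), -50) - 38816/(-35830) = (4 + (4/7)*144)/(((222 + (-100 - 1*(-76)))/(191 - 50))) - 38816/(-35830) = (4 + 576/7)/(((222 + (-100 + 76))/141)) - 38816*(-1/35830) = 604/(7*(((222 - 24)/141))) + 19408/17915 = 604/(7*(((1/141)*198))) + 19408/17915 = 604/(7*(66/47)) + 19408/17915 = (604/7)*(47/66) + 19408/17915 = 14194/231 + 19408/17915 = 258768758/4138365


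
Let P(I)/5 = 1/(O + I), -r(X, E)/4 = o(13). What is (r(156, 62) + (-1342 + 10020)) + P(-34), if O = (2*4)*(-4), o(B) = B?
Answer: 569311/66 ≈ 8625.9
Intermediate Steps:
r(X, E) = -52 (r(X, E) = -4*13 = -52)
O = -32 (O = 8*(-4) = -32)
P(I) = 5/(-32 + I)
(r(156, 62) + (-1342 + 10020)) + P(-34) = (-52 + (-1342 + 10020)) + 5/(-32 - 34) = (-52 + 8678) + 5/(-66) = 8626 + 5*(-1/66) = 8626 - 5/66 = 569311/66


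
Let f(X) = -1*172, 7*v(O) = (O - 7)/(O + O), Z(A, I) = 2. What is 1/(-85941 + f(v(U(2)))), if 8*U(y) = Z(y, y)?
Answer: -1/86113 ≈ -1.1613e-5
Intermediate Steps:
U(y) = ¼ (U(y) = (⅛)*2 = ¼)
v(O) = (-7 + O)/(14*O) (v(O) = ((O - 7)/(O + O))/7 = ((-7 + O)/((2*O)))/7 = ((-7 + O)*(1/(2*O)))/7 = ((-7 + O)/(2*O))/7 = (-7 + O)/(14*O))
f(X) = -172
1/(-85941 + f(v(U(2)))) = 1/(-85941 - 172) = 1/(-86113) = -1/86113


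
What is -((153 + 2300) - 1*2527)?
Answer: 74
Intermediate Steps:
-((153 + 2300) - 1*2527) = -(2453 - 2527) = -1*(-74) = 74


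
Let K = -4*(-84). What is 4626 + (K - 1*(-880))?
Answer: 5842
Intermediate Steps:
K = 336
4626 + (K - 1*(-880)) = 4626 + (336 - 1*(-880)) = 4626 + (336 + 880) = 4626 + 1216 = 5842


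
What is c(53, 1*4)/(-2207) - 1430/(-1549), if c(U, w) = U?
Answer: 3073913/3418643 ≈ 0.89916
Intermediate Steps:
c(53, 1*4)/(-2207) - 1430/(-1549) = 53/(-2207) - 1430/(-1549) = 53*(-1/2207) - 1430*(-1/1549) = -53/2207 + 1430/1549 = 3073913/3418643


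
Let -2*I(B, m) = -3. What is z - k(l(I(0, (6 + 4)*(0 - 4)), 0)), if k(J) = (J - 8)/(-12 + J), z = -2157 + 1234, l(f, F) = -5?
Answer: -15704/17 ≈ -923.76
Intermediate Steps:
I(B, m) = 3/2 (I(B, m) = -½*(-3) = 3/2)
z = -923
k(J) = (-8 + J)/(-12 + J)
z - k(l(I(0, (6 + 4)*(0 - 4)), 0)) = -923 - (-8 - 5)/(-12 - 5) = -923 - (-13)/(-17) = -923 - (-1)*(-13)/17 = -923 - 1*13/17 = -923 - 13/17 = -15704/17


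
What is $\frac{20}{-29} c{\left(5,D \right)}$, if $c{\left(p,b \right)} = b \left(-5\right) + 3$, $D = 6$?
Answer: $\frac{540}{29} \approx 18.621$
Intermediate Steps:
$c{\left(p,b \right)} = 3 - 5 b$ ($c{\left(p,b \right)} = - 5 b + 3 = 3 - 5 b$)
$\frac{20}{-29} c{\left(5,D \right)} = \frac{20}{-29} \left(3 - 30\right) = 20 \left(- \frac{1}{29}\right) \left(3 - 30\right) = \left(- \frac{20}{29}\right) \left(-27\right) = \frac{540}{29}$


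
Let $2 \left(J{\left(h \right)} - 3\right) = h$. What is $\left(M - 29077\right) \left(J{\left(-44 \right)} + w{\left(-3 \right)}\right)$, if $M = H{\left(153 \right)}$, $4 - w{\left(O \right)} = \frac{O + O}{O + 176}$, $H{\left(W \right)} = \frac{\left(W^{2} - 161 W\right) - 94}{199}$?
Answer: $\frac{14984202549}{34427} \approx 4.3525 \cdot 10^{5}$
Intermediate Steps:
$J{\left(h \right)} = 3 + \frac{h}{2}$
$H{\left(W \right)} = - \frac{94}{199} - \frac{161 W}{199} + \frac{W^{2}}{199}$ ($H{\left(W \right)} = \left(-94 + W^{2} - 161 W\right) \frac{1}{199} = - \frac{94}{199} - \frac{161 W}{199} + \frac{W^{2}}{199}$)
$w{\left(O \right)} = 4 - \frac{2 O}{176 + O}$ ($w{\left(O \right)} = 4 - \frac{O + O}{O + 176} = 4 - \frac{2 O}{176 + O}$)
$M = - \frac{1318}{199}$ ($M = - \frac{94}{199} - \frac{24633}{199} + \frac{153^{2}}{199} = - \frac{94}{199} - \frac{24633}{199} + \frac{1}{199} \cdot 23409 = - \frac{94}{199} - \frac{24633}{199} + \frac{23409}{199} = - \frac{1318}{199} \approx -6.6231$)
$\left(M - 29077\right) \left(J{\left(-44 \right)} + w{\left(-3 \right)}\right) = \left(- \frac{1318}{199} - 29077\right) \left(\left(3 + \frac{1}{2} \left(-44\right)\right) + \frac{2 \left(352 - 3\right)}{176 - 3}\right) = - \frac{5787641 \left(\left(3 - 22\right) + 2 \cdot \frac{1}{173} \cdot 349\right)}{199} = - \frac{5787641 \left(-19 + 2 \cdot \frac{1}{173} \cdot 349\right)}{199} = - \frac{5787641 \left(-19 + \frac{698}{173}\right)}{199} = \left(- \frac{5787641}{199}\right) \left(- \frac{2589}{173}\right) = \frac{14984202549}{34427}$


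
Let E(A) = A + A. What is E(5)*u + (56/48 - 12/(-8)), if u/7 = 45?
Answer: 9458/3 ≈ 3152.7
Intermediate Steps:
E(A) = 2*A
u = 315 (u = 7*45 = 315)
E(5)*u + (56/48 - 12/(-8)) = (2*5)*315 + (56/48 - 12/(-8)) = 10*315 + (56*(1/48) - 12*(-⅛)) = 3150 + (7/6 + 3/2) = 3150 + 8/3 = 9458/3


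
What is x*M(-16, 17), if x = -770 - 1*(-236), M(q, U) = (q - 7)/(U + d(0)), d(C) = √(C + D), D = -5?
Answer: 34799/49 - 2047*I*√5/49 ≈ 710.18 - 93.413*I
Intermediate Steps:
d(C) = √(-5 + C) (d(C) = √(C - 5) = √(-5 + C))
M(q, U) = (-7 + q)/(U + I*√5) (M(q, U) = (q - 7)/(U + √(-5 + 0)) = (-7 + q)/(U + √(-5)) = (-7 + q)/(U + I*√5))
x = -534 (x = -770 + 236 = -534)
x*M(-16, 17) = -534*(-7 - 16)/(17 + I*√5) = -534*(-23)/(17 + I*√5) = -(-12282)/(17 + I*√5) = 12282/(17 + I*√5)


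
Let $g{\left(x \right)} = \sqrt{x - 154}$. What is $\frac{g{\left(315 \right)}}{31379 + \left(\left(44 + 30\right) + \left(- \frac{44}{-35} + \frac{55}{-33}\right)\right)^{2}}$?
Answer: $\frac{11025 \sqrt{161}}{405660004} \approx 0.00034485$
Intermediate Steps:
$g{\left(x \right)} = \sqrt{-154 + x}$
$\frac{g{\left(315 \right)}}{31379 + \left(\left(44 + 30\right) + \left(- \frac{44}{-35} + \frac{55}{-33}\right)\right)^{2}} = \frac{\sqrt{-154 + 315}}{31379 + \left(\left(44 + 30\right) + \left(- \frac{44}{-35} + \frac{55}{-33}\right)\right)^{2}} = \frac{\sqrt{161}}{31379 + \left(74 + \left(\left(-44\right) \left(- \frac{1}{35}\right) + 55 \left(- \frac{1}{33}\right)\right)\right)^{2}} = \frac{\sqrt{161}}{31379 + \left(74 + \left(\frac{44}{35} - \frac{5}{3}\right)\right)^{2}} = \frac{\sqrt{161}}{31379 + \left(74 - \frac{43}{105}\right)^{2}} = \frac{\sqrt{161}}{31379 + \left(\frac{7727}{105}\right)^{2}} = \frac{\sqrt{161}}{31379 + \frac{59706529}{11025}} = \frac{\sqrt{161}}{\frac{405660004}{11025}} = \sqrt{161} \cdot \frac{11025}{405660004} = \frac{11025 \sqrt{161}}{405660004}$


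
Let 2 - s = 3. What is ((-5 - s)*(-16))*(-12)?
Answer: -768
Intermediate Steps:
s = -1 (s = 2 - 1*3 = 2 - 3 = -1)
((-5 - s)*(-16))*(-12) = ((-5 - 1*(-1))*(-16))*(-12) = ((-5 + 1)*(-16))*(-12) = -4*(-16)*(-12) = 64*(-12) = -768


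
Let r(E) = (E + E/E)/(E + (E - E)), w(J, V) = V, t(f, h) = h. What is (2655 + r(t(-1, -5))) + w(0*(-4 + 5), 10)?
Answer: 13329/5 ≈ 2665.8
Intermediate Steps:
r(E) = (1 + E)/E (r(E) = (E + 1)/(E + 0) = (1 + E)/E)
(2655 + r(t(-1, -5))) + w(0*(-4 + 5), 10) = (2655 + (1 - 5)/(-5)) + 10 = (2655 - 1/5*(-4)) + 10 = (2655 + 4/5) + 10 = 13279/5 + 10 = 13329/5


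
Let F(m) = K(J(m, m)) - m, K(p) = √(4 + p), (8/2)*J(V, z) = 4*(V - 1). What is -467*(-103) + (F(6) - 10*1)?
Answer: 48088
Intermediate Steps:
J(V, z) = -1 + V (J(V, z) = (4*(V - 1))/4 = (4*(-1 + V))/4 = (-4 + 4*V)/4 = -1 + V)
F(m) = √(3 + m) - m (F(m) = √(4 + (-1 + m)) - m = √(3 + m) - m)
-467*(-103) + (F(6) - 10*1) = -467*(-103) + ((√(3 + 6) - 1*6) - 10*1) = 48101 + ((√9 - 6) - 10) = 48101 + ((3 - 6) - 10) = 48101 + (-3 - 10) = 48101 - 13 = 48088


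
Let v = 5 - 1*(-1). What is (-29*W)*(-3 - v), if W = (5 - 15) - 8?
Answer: -4698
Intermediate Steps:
v = 6 (v = 5 + 1 = 6)
W = -18 (W = -10 - 8 = -18)
(-29*W)*(-3 - v) = (-29*(-18))*(-3 - 1*6) = 522*(-3 - 6) = 522*(-9) = -4698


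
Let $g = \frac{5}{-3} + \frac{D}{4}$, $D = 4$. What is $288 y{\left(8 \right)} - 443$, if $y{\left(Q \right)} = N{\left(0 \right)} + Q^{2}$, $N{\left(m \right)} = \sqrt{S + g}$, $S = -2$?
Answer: $17989 + 192 i \sqrt{6} \approx 17989.0 + 470.3 i$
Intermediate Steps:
$g = - \frac{2}{3}$ ($g = \frac{5}{-3} + \frac{4}{4} = 5 \left(- \frac{1}{3}\right) + 4 \cdot \frac{1}{4} = - \frac{5}{3} + 1 = - \frac{2}{3} \approx -0.66667$)
$N{\left(m \right)} = \frac{2 i \sqrt{6}}{3}$ ($N{\left(m \right)} = \sqrt{-2 - \frac{2}{3}} = \sqrt{- \frac{8}{3}} = \frac{2 i \sqrt{6}}{3}$)
$y{\left(Q \right)} = Q^{2} + \frac{2 i \sqrt{6}}{3}$ ($y{\left(Q \right)} = \frac{2 i \sqrt{6}}{3} + Q^{2} = Q^{2} + \frac{2 i \sqrt{6}}{3}$)
$288 y{\left(8 \right)} - 443 = 288 \left(8^{2} + \frac{2 i \sqrt{6}}{3}\right) - 443 = 288 \left(64 + \frac{2 i \sqrt{6}}{3}\right) - 443 = \left(18432 + 192 i \sqrt{6}\right) - 443 = 17989 + 192 i \sqrt{6}$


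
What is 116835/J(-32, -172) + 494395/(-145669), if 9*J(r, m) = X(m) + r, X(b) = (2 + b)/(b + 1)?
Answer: -26195227971775/772337038 ≈ -33917.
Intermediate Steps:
X(b) = (2 + b)/(1 + b)
J(r, m) = r/9 + (2 + m)/(9*(1 + m)) (J(r, m) = ((2 + m)/(1 + m) + r)/9 = (r + (2 + m)/(1 + m))/9 = r/9 + (2 + m)/(9*(1 + m)))
116835/J(-32, -172) + 494395/(-145669) = 116835/(((2 - 172 - 32*(1 - 172))/(9*(1 - 172)))) + 494395/(-145669) = 116835/(((⅑)*(2 - 172 - 32*(-171))/(-171))) + 494395*(-1/145669) = 116835/(((⅑)*(-1/171)*(2 - 172 + 5472))) - 494395/145669 = 116835/(((⅑)*(-1/171)*5302)) - 494395/145669 = 116835/(-5302/1539) - 494395/145669 = 116835*(-1539/5302) - 494395/145669 = -179809065/5302 - 494395/145669 = -26195227971775/772337038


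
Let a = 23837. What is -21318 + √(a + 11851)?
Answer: -21318 + 2*√8922 ≈ -21129.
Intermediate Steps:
-21318 + √(a + 11851) = -21318 + √(23837 + 11851) = -21318 + √35688 = -21318 + 2*√8922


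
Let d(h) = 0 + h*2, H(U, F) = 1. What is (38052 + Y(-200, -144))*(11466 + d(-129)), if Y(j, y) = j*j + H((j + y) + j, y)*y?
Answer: 873192864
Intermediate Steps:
Y(j, y) = y + j**2 (Y(j, y) = j*j + 1*y = j**2 + y = y + j**2)
d(h) = 2*h (d(h) = 0 + 2*h = 2*h)
(38052 + Y(-200, -144))*(11466 + d(-129)) = (38052 + (-144 + (-200)**2))*(11466 + 2*(-129)) = (38052 + (-144 + 40000))*(11466 - 258) = (38052 + 39856)*11208 = 77908*11208 = 873192864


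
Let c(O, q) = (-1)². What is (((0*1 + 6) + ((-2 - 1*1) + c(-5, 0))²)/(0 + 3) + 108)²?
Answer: 111556/9 ≈ 12395.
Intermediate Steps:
c(O, q) = 1
(((0*1 + 6) + ((-2 - 1*1) + c(-5, 0))²)/(0 + 3) + 108)² = (((0*1 + 6) + ((-2 - 1*1) + 1)²)/(0 + 3) + 108)² = (((0 + 6) + ((-2 - 1) + 1)²)/3 + 108)² = ((6 + (-3 + 1)²)/3 + 108)² = ((6 + (-2)²)/3 + 108)² = ((6 + 4)/3 + 108)² = ((⅓)*10 + 108)² = (10/3 + 108)² = (334/3)² = 111556/9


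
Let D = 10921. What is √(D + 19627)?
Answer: 2*√7637 ≈ 174.78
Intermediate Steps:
√(D + 19627) = √(10921 + 19627) = √30548 = 2*√7637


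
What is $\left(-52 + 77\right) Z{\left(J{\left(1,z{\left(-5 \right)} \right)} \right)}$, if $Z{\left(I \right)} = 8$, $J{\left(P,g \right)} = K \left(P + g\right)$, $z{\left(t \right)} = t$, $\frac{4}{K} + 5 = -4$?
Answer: $200$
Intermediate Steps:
$K = - \frac{4}{9}$ ($K = \frac{4}{-5 - 4} = \frac{4}{-9} = 4 \left(- \frac{1}{9}\right) = - \frac{4}{9} \approx -0.44444$)
$J{\left(P,g \right)} = - \frac{4 P}{9} - \frac{4 g}{9}$ ($J{\left(P,g \right)} = - \frac{4 \left(P + g\right)}{9} = - \frac{4 P}{9} - \frac{4 g}{9}$)
$\left(-52 + 77\right) Z{\left(J{\left(1,z{\left(-5 \right)} \right)} \right)} = \left(-52 + 77\right) 8 = 25 \cdot 8 = 200$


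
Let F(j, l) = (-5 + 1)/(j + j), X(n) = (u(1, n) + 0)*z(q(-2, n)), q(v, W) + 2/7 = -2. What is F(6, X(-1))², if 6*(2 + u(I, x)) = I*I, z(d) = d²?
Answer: ⅑ ≈ 0.11111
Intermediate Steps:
q(v, W) = -16/7 (q(v, W) = -2/7 - 2 = -16/7)
u(I, x) = -2 + I²/6 (u(I, x) = -2 + (I*I)/6 = -2 + I²/6)
X(n) = -1408/147 (X(n) = ((-2 + (⅙)*1²) + 0)*(-16/7)² = ((-2 + (⅙)*1) + 0)*(256/49) = ((-2 + ⅙) + 0)*(256/49) = (-11/6 + 0)*(256/49) = -11/6*256/49 = -1408/147)
F(j, l) = -2/j (F(j, l) = -4*1/(2*j) = -2/j)
F(6, X(-1))² = (-2/6)² = (-2*⅙)² = (-⅓)² = ⅑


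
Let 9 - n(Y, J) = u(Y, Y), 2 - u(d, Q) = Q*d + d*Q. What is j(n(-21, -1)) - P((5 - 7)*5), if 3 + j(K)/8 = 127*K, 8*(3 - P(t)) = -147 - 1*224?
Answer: 7225205/8 ≈ 9.0315e+5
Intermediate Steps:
u(d, Q) = 2 - 2*Q*d (u(d, Q) = 2 - (Q*d + d*Q) = 2 - (Q*d + Q*d) = 2 - 2*Q*d)
n(Y, J) = 7 + 2*Y² (n(Y, J) = 9 - (2 - 2*Y*Y) = 9 - (2 - 2*Y²) = 9 + (-2 + 2*Y²) = 7 + 2*Y²)
P(t) = 395/8 (P(t) = 3 - (-147 - 1*224)/8 = 3 - (-147 - 224)/8 = 3 - ⅛*(-371) = 3 + 371/8 = 395/8)
j(K) = -24 + 1016*K (j(K) = -24 + 8*(127*K) = -24 + 1016*K)
j(n(-21, -1)) - P((5 - 7)*5) = (-24 + 1016*(7 + 2*(-21)²)) - 1*395/8 = (-24 + 1016*(7 + 2*441)) - 395/8 = (-24 + 1016*(7 + 882)) - 395/8 = (-24 + 1016*889) - 395/8 = (-24 + 903224) - 395/8 = 903200 - 395/8 = 7225205/8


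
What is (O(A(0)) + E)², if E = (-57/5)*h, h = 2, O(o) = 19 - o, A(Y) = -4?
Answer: 1/25 ≈ 0.040000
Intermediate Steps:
E = -114/5 (E = -57/5*2 = -114/5 ≈ -22.800)
(O(A(0)) + E)² = ((19 - 1*(-4)) - 114/5)² = ((19 + 4) - 114/5)² = (23 - 114/5)² = (⅕)² = 1/25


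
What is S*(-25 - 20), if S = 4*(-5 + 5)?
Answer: 0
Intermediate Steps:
S = 0 (S = 4*0 = 0)
S*(-25 - 20) = 0*(-25 - 20) = 0*(-45) = 0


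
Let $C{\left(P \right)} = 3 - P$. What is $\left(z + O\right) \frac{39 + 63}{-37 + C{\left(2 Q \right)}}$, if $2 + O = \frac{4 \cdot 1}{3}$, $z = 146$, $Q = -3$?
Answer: $- \frac{3706}{7} \approx -529.43$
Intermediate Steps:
$O = - \frac{2}{3}$ ($O = -2 + \frac{4 \cdot 1}{3} = -2 + 4 \cdot \frac{1}{3} = -2 + \frac{4}{3} = - \frac{2}{3} \approx -0.66667$)
$\left(z + O\right) \frac{39 + 63}{-37 + C{\left(2 Q \right)}} = \left(146 - \frac{2}{3}\right) \frac{39 + 63}{-37 - \left(-3 + 2 \left(-3\right)\right)} = \frac{436 \frac{102}{-37 + \left(3 - -6\right)}}{3} = \frac{436 \frac{102}{-37 + \left(3 + 6\right)}}{3} = \frac{436 \frac{102}{-37 + 9}}{3} = \frac{436 \frac{102}{-28}}{3} = \frac{436 \cdot 102 \left(- \frac{1}{28}\right)}{3} = \frac{436}{3} \left(- \frac{51}{14}\right) = - \frac{3706}{7}$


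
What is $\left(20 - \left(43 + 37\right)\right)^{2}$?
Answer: $3600$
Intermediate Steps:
$\left(20 - \left(43 + 37\right)\right)^{2} = \left(20 - 80\right)^{2} = \left(-60\right)^{2} = 3600$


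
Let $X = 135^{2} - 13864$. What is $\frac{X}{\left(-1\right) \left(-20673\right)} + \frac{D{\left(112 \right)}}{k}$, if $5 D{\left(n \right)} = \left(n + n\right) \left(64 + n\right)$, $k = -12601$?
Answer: $- \frac{540247547}{1302502365} \approx -0.41478$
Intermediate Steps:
$D{\left(n \right)} = \frac{2 n \left(64 + n\right)}{5}$ ($D{\left(n \right)} = \frac{\left(n + n\right) \left(64 + n\right)}{5} = \frac{2 n \left(64 + n\right)}{5}$)
$X = 4361$ ($X = 18225 - 13864 = 4361$)
$\frac{X}{\left(-1\right) \left(-20673\right)} + \frac{D{\left(112 \right)}}{k} = \frac{4361}{\left(-1\right) \left(-20673\right)} + \frac{\frac{2}{5} \cdot 112 \left(64 + 112\right)}{-12601} = \frac{4361}{20673} + \frac{2}{5} \cdot 112 \cdot 176 \left(- \frac{1}{12601}\right) = 4361 \cdot \frac{1}{20673} + \frac{39424}{5} \left(- \frac{1}{12601}\right) = \frac{4361}{20673} - \frac{39424}{63005} = - \frac{540247547}{1302502365}$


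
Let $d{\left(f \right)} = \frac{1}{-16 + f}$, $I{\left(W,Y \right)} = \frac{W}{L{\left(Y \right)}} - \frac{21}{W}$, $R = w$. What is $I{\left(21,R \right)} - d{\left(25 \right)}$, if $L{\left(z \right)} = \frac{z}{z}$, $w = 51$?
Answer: $\frac{179}{9} \approx 19.889$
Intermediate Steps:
$L{\left(z \right)} = 1$
$R = 51$
$I{\left(W,Y \right)} = W - \frac{21}{W}$ ($I{\left(W,Y \right)} = \frac{W}{1} - \frac{21}{W} = W 1 - \frac{21}{W} = W - \frac{21}{W}$)
$I{\left(21,R \right)} - d{\left(25 \right)} = \left(21 - \frac{21}{21}\right) - \frac{1}{-16 + 25} = \left(21 - 1\right) - \frac{1}{9} = 20 - \frac{1}{9} = \frac{179}{9}$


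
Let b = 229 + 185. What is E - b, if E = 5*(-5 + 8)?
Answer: -399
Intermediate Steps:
b = 414
E = 15 (E = 5*3 = 15)
E - b = 15 - 1*414 = 15 - 414 = -399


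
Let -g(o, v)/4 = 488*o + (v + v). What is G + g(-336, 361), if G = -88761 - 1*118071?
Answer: 446152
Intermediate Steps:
g(o, v) = -1952*o - 8*v (g(o, v) = -4*(488*o + (v + v)) = -4*(488*o + 2*v) = -4*(2*v + 488*o) = -1952*o - 8*v)
G = -206832 (G = -88761 - 118071 = -206832)
G + g(-336, 361) = -206832 + (-1952*(-336) - 8*361) = -206832 + (655872 - 2888) = -206832 + 652984 = 446152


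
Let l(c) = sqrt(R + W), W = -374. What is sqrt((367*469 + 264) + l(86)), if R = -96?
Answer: sqrt(172387 + I*sqrt(470)) ≈ 415.2 + 0.026*I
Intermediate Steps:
l(c) = I*sqrt(470) (l(c) = sqrt(-96 - 374) = sqrt(-470) = I*sqrt(470))
sqrt((367*469 + 264) + l(86)) = sqrt((367*469 + 264) + I*sqrt(470)) = sqrt((172123 + 264) + I*sqrt(470)) = sqrt(172387 + I*sqrt(470))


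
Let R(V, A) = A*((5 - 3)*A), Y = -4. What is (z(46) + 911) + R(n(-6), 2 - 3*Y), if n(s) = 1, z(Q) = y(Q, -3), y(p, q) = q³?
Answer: 1276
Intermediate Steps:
z(Q) = -27 (z(Q) = (-3)³ = -27)
R(V, A) = 2*A² (R(V, A) = A*(2*A) = 2*A²)
(z(46) + 911) + R(n(-6), 2 - 3*Y) = (-27 + 911) + 2*(2 - 3*(-4))² = 884 + 2*(2 + 12)² = 884 + 2*14² = 884 + 2*196 = 884 + 392 = 1276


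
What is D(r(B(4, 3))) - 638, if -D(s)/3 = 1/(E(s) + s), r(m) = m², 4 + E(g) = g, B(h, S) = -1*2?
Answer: -2555/4 ≈ -638.75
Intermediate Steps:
B(h, S) = -2
E(g) = -4 + g
D(s) = -3/(-4 + 2*s) (D(s) = -3/((-4 + s) + s) = -3/(-4 + 2*s))
D(r(B(4, 3))) - 638 = -3/(-4 + 2*(-2)²) - 638 = -3/(-4 + 2*4) - 638 = -3/(-4 + 8) - 638 = -3/4 - 638 = -3*¼ - 638 = -¾ - 638 = -2555/4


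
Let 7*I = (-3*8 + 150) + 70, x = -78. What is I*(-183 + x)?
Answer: -7308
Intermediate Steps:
I = 28 (I = ((-3*8 + 150) + 70)/7 = ((-24 + 150) + 70)/7 = (126 + 70)/7 = (1/7)*196 = 28)
I*(-183 + x) = 28*(-183 - 78) = 28*(-261) = -7308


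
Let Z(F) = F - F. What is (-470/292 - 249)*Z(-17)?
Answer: 0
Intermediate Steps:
Z(F) = 0
(-470/292 - 249)*Z(-17) = (-470/292 - 249)*0 = (-470*1/292 - 249)*0 = (-235/146 - 249)*0 = -36589/146*0 = 0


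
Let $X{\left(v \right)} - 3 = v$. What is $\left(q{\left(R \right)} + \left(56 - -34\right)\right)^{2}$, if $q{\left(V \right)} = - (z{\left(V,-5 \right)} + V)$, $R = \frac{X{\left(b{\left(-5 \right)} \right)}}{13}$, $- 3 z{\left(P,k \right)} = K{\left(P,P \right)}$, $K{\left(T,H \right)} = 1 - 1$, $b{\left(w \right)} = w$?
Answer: $\frac{1373584}{169} \approx 8127.7$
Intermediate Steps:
$K{\left(T,H \right)} = 0$
$z{\left(P,k \right)} = 0$ ($z{\left(P,k \right)} = \left(- \frac{1}{3}\right) 0 = 0$)
$X{\left(v \right)} = 3 + v$
$R = - \frac{2}{13}$ ($R = \frac{3 - 5}{13} = \left(-2\right) \frac{1}{13} = - \frac{2}{13} \approx -0.15385$)
$q{\left(V \right)} = - V$ ($q{\left(V \right)} = - (0 + V) = - V$)
$\left(q{\left(R \right)} + \left(56 - -34\right)\right)^{2} = \left(\left(-1\right) \left(- \frac{2}{13}\right) + \left(56 - -34\right)\right)^{2} = \left(\frac{2}{13} + \left(56 + 34\right)\right)^{2} = \left(\frac{2}{13} + 90\right)^{2} = \left(\frac{1172}{13}\right)^{2} = \frac{1373584}{169}$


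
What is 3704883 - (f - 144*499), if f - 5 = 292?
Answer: 3776442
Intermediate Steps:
f = 297 (f = 5 + 292 = 297)
3704883 - (f - 144*499) = 3704883 - (297 - 144*499) = 3704883 - (297 - 71856) = 3704883 - 1*(-71559) = 3704883 + 71559 = 3776442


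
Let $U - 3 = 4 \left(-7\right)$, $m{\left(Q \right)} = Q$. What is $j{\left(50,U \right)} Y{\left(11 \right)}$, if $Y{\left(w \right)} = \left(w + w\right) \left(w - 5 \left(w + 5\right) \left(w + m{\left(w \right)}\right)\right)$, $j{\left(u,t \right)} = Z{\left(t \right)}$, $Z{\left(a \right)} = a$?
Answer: $961950$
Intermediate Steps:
$U = -25$ ($U = 3 + 4 \left(-7\right) = 3 - 28 = -25$)
$j{\left(u,t \right)} = t$
$Y{\left(w \right)} = 2 w \left(w - 10 w \left(5 + w\right)\right)$ ($Y{\left(w \right)} = \left(w + w\right) \left(w - 5 \left(w + 5\right) \left(w + w\right)\right) = 2 w \left(w - 5 \left(5 + w\right) 2 w\right) = 2 w \left(w - 5 \cdot 2 w \left(5 + w\right)\right) = 2 w \left(w - 10 w \left(5 + w\right)\right)$)
$j{\left(50,U \right)} Y{\left(11 \right)} = - 25 \cdot 11^{2} \left(-98 - 220\right) = - 25 \cdot 121 \left(-98 - 220\right) = - 25 \cdot 121 \left(-318\right) = \left(-25\right) \left(-38478\right) = 961950$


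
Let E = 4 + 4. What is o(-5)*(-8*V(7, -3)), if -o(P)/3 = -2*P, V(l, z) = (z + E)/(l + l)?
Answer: 600/7 ≈ 85.714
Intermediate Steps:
E = 8
V(l, z) = (8 + z)/(2*l) (V(l, z) = (z + 8)/(l + l) = (8 + z)/((2*l)) = (8 + z)*(1/(2*l)) = (8 + z)/(2*l))
o(P) = 6*P (o(P) = -(-6)*P = 6*P)
o(-5)*(-8*V(7, -3)) = (6*(-5))*(-4*(8 - 3)/7) = -(-240)*(½)*(⅐)*5 = -(-240)*5/14 = -30*(-20/7) = 600/7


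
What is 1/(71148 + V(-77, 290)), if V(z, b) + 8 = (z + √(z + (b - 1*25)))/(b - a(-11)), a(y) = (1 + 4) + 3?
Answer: 5657315646/402459890328221 - 564*√47/402459890328221 ≈ 1.4057e-5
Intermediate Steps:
a(y) = 8 (a(y) = 5 + 3 = 8)
V(z, b) = -8 + (z + √(-25 + b + z))/(-8 + b) (V(z, b) = -8 + (z + √(z + (b - 1*25)))/(b - 1*8) = -8 + (z + √(z + (b - 25)))/(b - 8) = -8 + (z + √(z + (-25 + b)))/(-8 + b) = -8 + (z + √(-25 + b + z))/(-8 + b))
1/(71148 + V(-77, 290)) = 1/(71148 + (64 - 77 + √(-25 + 290 - 77) - 8*290)/(-8 + 290)) = 1/(71148 + (64 - 77 + √188 - 2320)/282) = 1/(71148 + (64 - 77 + 2*√47 - 2320)/282) = 1/(71148 + (-2333 + 2*√47)/282) = 1/(71148 + (-2333/282 + √47/141)) = 1/(20061403/282 + √47/141)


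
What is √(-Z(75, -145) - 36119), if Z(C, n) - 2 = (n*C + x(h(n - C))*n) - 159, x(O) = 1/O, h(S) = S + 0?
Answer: I*√12142427/22 ≈ 158.39*I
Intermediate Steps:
h(S) = S
Z(C, n) = -157 + C*n + n/(n - C) (Z(C, n) = 2 + ((n*C + n/(n - C)) - 159) = 2 + ((C*n + n/(n - C)) - 159) = 2 + (-159 + C*n + n/(n - C)) = -157 + C*n + n/(n - C))
√(-Z(75, -145) - 36119) = √(-(-1*(-145) + (-157 + 75*(-145))*(75 - 1*(-145)))/(75 - 1*(-145)) - 36119) = √(-(145 + (-157 - 10875)*(75 + 145))/(75 + 145) - 36119) = √(-(145 - 11032*220)/220 - 36119) = √(-(145 - 2427040)/220 - 36119) = √(-(-2426895)/220 - 36119) = √(-1*(-485379/44) - 36119) = √(485379/44 - 36119) = √(-1103857/44) = I*√12142427/22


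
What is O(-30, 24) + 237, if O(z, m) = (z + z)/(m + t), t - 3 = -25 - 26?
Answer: 479/2 ≈ 239.50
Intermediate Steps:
t = -48 (t = 3 + (-25 - 26) = 3 - 51 = -48)
O(z, m) = 2*z/(-48 + m) (O(z, m) = (z + z)/(m - 48) = (2*z)/(-48 + m) = 2*z/(-48 + m))
O(-30, 24) + 237 = 2*(-30)/(-48 + 24) + 237 = 2*(-30)/(-24) + 237 = 2*(-30)*(-1/24) + 237 = 5/2 + 237 = 479/2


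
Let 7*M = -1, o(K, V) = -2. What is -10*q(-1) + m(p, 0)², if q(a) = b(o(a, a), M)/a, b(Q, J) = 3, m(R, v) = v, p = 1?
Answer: 30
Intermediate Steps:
M = -⅐ (M = (⅐)*(-1) = -⅐ ≈ -0.14286)
q(a) = 3/a
-10*q(-1) + m(p, 0)² = -30/(-1) + 0² = -30*(-1) + 0 = -10*(-3) + 0 = 30 + 0 = 30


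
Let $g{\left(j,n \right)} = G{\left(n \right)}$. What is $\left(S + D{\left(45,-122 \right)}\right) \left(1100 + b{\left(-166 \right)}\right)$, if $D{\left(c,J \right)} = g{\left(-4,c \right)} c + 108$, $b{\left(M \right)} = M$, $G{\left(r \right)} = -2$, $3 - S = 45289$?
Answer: $-42280312$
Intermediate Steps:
$S = -45286$ ($S = 3 - 45289 = -45286$)
$g{\left(j,n \right)} = -2$
$D{\left(c,J \right)} = 108 - 2 c$ ($D{\left(c,J \right)} = - 2 c + 108 = 108 - 2 c$)
$\left(S + D{\left(45,-122 \right)}\right) \left(1100 + b{\left(-166 \right)}\right) = \left(-45286 + \left(108 - 90\right)\right) \left(1100 - 166\right) = \left(-45286 + \left(108 - 90\right)\right) 934 = \left(-45286 + 18\right) 934 = \left(-45268\right) 934 = -42280312$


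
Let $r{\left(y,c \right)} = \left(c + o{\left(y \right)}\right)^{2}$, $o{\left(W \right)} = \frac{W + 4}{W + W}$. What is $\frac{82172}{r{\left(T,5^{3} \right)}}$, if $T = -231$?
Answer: $\frac{17539120368}{3361332529} \approx 5.2179$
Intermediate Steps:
$o{\left(W \right)} = \frac{4 + W}{2 W}$
$r{\left(y,c \right)} = \left(c + \frac{4 + y}{2 y}\right)^{2}$
$\frac{82172}{r{\left(T,5^{3} \right)}} = \frac{82172}{\frac{1}{4} \cdot \frac{1}{53361} \left(4 - 231 + 2 \cdot 5^{3} \left(-231\right)\right)^{2}} = \frac{82172}{\frac{1}{4} \cdot \frac{1}{53361} \left(4 - 231 + 2 \cdot 125 \left(-231\right)\right)^{2}} = \frac{82172}{\frac{1}{4} \cdot \frac{1}{53361} \left(4 - 231 - 57750\right)^{2}} = \frac{82172}{\frac{1}{4} \cdot \frac{1}{53361} \left(-57977\right)^{2}} = \frac{82172}{\frac{1}{4} \cdot \frac{1}{53361} \cdot 3361332529} = \frac{82172}{\frac{3361332529}{213444}} = 82172 \cdot \frac{213444}{3361332529} = \frac{17539120368}{3361332529}$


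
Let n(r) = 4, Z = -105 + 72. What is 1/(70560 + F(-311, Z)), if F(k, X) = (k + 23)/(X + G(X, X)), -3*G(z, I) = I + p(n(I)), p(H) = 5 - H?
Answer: 67/4728384 ≈ 1.4170e-5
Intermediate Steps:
Z = -33
G(z, I) = -⅓ - I/3 (G(z, I) = -(I + (5 - 1*4))/3 = -(I + (5 - 4))/3 = -(I + 1)/3 = -(1 + I)/3 = -⅓ - I/3)
F(k, X) = (23 + k)/(-⅓ + 2*X/3) (F(k, X) = (k + 23)/(X + (-⅓ - X/3)) = (23 + k)/(-⅓ + 2*X/3))
1/(70560 + F(-311, Z)) = 1/(70560 + 3*(23 - 311)/(-1 + 2*(-33))) = 1/(70560 + 3*(-288)/(-1 - 66)) = 1/(70560 + 3*(-288)/(-67)) = 1/(70560 + 3*(-1/67)*(-288)) = 1/(70560 + 864/67) = 1/(4728384/67) = 67/4728384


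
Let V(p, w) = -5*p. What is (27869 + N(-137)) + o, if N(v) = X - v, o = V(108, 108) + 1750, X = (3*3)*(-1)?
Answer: 29207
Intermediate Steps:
X = -9 (X = 9*(-1) = -9)
o = 1210 (o = -5*108 + 1750 = -540 + 1750 = 1210)
N(v) = -9 - v
(27869 + N(-137)) + o = (27869 + (-9 - 1*(-137))) + 1210 = (27869 + (-9 + 137)) + 1210 = (27869 + 128) + 1210 = 27997 + 1210 = 29207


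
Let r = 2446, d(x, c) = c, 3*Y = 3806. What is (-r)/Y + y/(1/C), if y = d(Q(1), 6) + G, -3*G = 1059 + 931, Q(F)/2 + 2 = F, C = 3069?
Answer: -3839032137/1903 ≈ -2.0174e+6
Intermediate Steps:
Y = 3806/3 (Y = (1/3)*3806 = 3806/3 ≈ 1268.7)
Q(F) = -4 + 2*F
G = -1990/3 (G = -(1059 + 931)/3 = -1/3*1990 = -1990/3 ≈ -663.33)
y = -1972/3 (y = 6 - 1990/3 = -1972/3 ≈ -657.33)
(-r)/Y + y/(1/C) = (-1*2446)/(3806/3) - 1972/(3*(1/3069)) = -2446*3/3806 - 1972/(3*1/3069) = -3669/1903 - 1972/3*3069 = -3669/1903 - 2017356 = -3839032137/1903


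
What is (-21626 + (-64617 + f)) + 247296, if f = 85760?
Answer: 246813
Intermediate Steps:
(-21626 + (-64617 + f)) + 247296 = (-21626 + (-64617 + 85760)) + 247296 = (-21626 + 21143) + 247296 = -483 + 247296 = 246813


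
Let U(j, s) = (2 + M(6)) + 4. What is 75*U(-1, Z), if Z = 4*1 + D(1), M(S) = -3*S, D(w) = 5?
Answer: -900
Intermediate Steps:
Z = 9 (Z = 4*1 + 5 = 4 + 5 = 9)
U(j, s) = -12 (U(j, s) = (2 - 3*6) + 4 = (2 - 18) + 4 = -16 + 4 = -12)
75*U(-1, Z) = 75*(-12) = -900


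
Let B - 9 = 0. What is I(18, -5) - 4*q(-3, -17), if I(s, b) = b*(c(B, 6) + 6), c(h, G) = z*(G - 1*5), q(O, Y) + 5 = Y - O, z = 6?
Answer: 16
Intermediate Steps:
B = 9 (B = 9 + 0 = 9)
q(O, Y) = -5 + Y - O (q(O, Y) = -5 + (Y - O) = -5 + Y - O)
c(h, G) = -30 + 6*G (c(h, G) = 6*(G - 1*5) = 6*(G - 5) = 6*(-5 + G) = -30 + 6*G)
I(s, b) = 12*b (I(s, b) = b*((-30 + 6*6) + 6) = b*((-30 + 36) + 6) = b*(6 + 6) = b*12 = 12*b)
I(18, -5) - 4*q(-3, -17) = 12*(-5) - 4*(-5 - 17 - 1*(-3)) = -60 - 4*(-5 - 17 + 3) = -60 - 4*(-19) = -60 + 76 = 16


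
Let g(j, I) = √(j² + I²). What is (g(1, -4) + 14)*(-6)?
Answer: -84 - 6*√17 ≈ -108.74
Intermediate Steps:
g(j, I) = √(I² + j²)
(g(1, -4) + 14)*(-6) = (√((-4)² + 1²) + 14)*(-6) = (√(16 + 1) + 14)*(-6) = (√17 + 14)*(-6) = (14 + √17)*(-6) = -84 - 6*√17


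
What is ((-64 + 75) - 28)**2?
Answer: 289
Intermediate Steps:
((-64 + 75) - 28)**2 = (11 - 28)**2 = (-17)**2 = 289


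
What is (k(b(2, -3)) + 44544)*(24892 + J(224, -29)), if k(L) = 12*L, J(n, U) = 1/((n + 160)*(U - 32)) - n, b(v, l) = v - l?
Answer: 2147768949627/1952 ≈ 1.1003e+9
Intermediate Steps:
J(n, U) = -n + 1/((-32 + U)*(160 + n)) (J(n, U) = 1/((160 + n)*(-32 + U)) - n = 1/((-32 + U)*(160 + n)) - n = -n + 1/((-32 + U)*(160 + n)))
(k(b(2, -3)) + 44544)*(24892 + J(224, -29)) = (12*(2 - 1*(-3)) + 44544)*(24892 + (1 + 32*224**2 + 5120*224 - 1*(-29)*224**2 - 160*(-29)*224)/(-5120 - 32*224 + 160*(-29) - 29*224)) = (12*(2 + 3) + 44544)*(24892 + (1 + 32*50176 + 1146880 - 1*(-29)*50176 + 1039360)/(-5120 - 7168 - 4640 - 6496)) = (12*5 + 44544)*(24892 + (1 + 1605632 + 1146880 + 1455104 + 1039360)/(-23424)) = (60 + 44544)*(24892 - 1/23424*5246977) = 44604*(24892 - 5246977/23424) = 44604*(577823231/23424) = 2147768949627/1952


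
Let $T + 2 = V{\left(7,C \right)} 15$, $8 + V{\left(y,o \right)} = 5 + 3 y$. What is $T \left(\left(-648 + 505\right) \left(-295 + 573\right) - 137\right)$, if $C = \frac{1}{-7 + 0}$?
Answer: $-10690788$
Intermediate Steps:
$C = - \frac{1}{7}$ ($C = \frac{1}{-7} = - \frac{1}{7} \approx -0.14286$)
$V{\left(y,o \right)} = -3 + 3 y$ ($V{\left(y,o \right)} = -8 + \left(5 + 3 y\right) = -3 + 3 y$)
$T = 268$ ($T = -2 + \left(-3 + 3 \cdot 7\right) 15 = -2 + \left(-3 + 21\right) 15 = -2 + 18 \cdot 15 = -2 + 270 = 268$)
$T \left(\left(-648 + 505\right) \left(-295 + 573\right) - 137\right) = 268 \left(\left(-648 + 505\right) \left(-295 + 573\right) - 137\right) = 268 \left(\left(-143\right) 278 - 137\right) = 268 \left(-39754 - 137\right) = 268 \left(-39891\right) = -10690788$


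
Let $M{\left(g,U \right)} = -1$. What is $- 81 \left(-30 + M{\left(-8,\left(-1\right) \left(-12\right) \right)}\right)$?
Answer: $2511$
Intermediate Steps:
$- 81 \left(-30 + M{\left(-8,\left(-1\right) \left(-12\right) \right)}\right) = - 81 \left(-30 - 1\right) = \left(-81\right) \left(-31\right) = 2511$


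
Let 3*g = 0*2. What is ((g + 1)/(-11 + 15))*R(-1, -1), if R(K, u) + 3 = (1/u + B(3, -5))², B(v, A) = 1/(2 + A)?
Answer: -11/36 ≈ -0.30556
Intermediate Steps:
g = 0 (g = (0*2)/3 = (⅓)*0 = 0)
R(K, u) = -3 + (-⅓ + 1/u)² (R(K, u) = -3 + (1/u + 1/(2 - 5))² = -3 + (1/u + 1/(-3))² = -3 + (1/u - ⅓)² = -3 + (-⅓ + 1/u)²)
((g + 1)/(-11 + 15))*R(-1, -1) = ((0 + 1)/(-11 + 15))*(-3 + (⅑)*(-3 - 1)²/(-1)²) = (1/4)*(-3 + (⅑)*1*(-4)²) = (1*(¼))*(-3 + (⅑)*1*16) = (-3 + 16/9)/4 = (¼)*(-11/9) = -11/36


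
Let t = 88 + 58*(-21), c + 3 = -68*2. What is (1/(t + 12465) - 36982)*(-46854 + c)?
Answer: 19699041206217/11335 ≈ 1.7379e+9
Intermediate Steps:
c = -139 (c = -3 - 68*2 = -3 - 136 = -139)
t = -1130 (t = 88 - 1218 = -1130)
(1/(t + 12465) - 36982)*(-46854 + c) = (1/(-1130 + 12465) - 36982)*(-46854 - 139) = (1/11335 - 36982)*(-46993) = -419190969/11335*(-46993) = 19699041206217/11335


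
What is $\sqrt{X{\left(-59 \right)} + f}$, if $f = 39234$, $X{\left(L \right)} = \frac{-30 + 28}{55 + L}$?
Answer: $\frac{\sqrt{156938}}{2} \approx 198.08$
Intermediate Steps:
$X{\left(L \right)} = - \frac{2}{55 + L}$
$\sqrt{X{\left(-59 \right)} + f} = \sqrt{- \frac{2}{55 - 59} + 39234} = \sqrt{- \frac{2}{-4} + 39234} = \sqrt{\left(-2\right) \left(- \frac{1}{4}\right) + 39234} = \sqrt{\frac{1}{2} + 39234} = \sqrt{\frac{78469}{2}} = \frac{\sqrt{156938}}{2}$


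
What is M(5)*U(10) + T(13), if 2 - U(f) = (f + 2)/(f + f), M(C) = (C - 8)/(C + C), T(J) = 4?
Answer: 179/50 ≈ 3.5800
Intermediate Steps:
M(C) = (-8 + C)/(2*C) (M(C) = (-8 + C)/((2*C)) = (-8 + C)*(1/(2*C)) = (-8 + C)/(2*C))
U(f) = 2 - (2 + f)/(2*f) (U(f) = 2 - (f + 2)/(f + f) = 2 - (2 + f)/(2*f))
M(5)*U(10) + T(13) = ((½)*(-8 + 5)/5)*(3/2 - 1/10) + 4 = ((½)*(⅕)*(-3))*(3/2 - 1*⅒) + 4 = -3*(3/2 - ⅒)/10 + 4 = -3/10*7/5 + 4 = -21/50 + 4 = 179/50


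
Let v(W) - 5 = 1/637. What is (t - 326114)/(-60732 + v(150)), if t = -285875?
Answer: 389836993/38683098 ≈ 10.078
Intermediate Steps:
v(W) = 3186/637 (v(W) = 5 + 1/637 = 3186/637)
(t - 326114)/(-60732 + v(150)) = (-285875 - 326114)/(-60732 + 3186/637) = -611989/(-38683098/637) = -611989*(-637/38683098) = 389836993/38683098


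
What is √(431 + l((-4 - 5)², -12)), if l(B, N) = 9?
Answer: 2*√110 ≈ 20.976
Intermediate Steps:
√(431 + l((-4 - 5)², -12)) = √(431 + 9) = √440 = 2*√110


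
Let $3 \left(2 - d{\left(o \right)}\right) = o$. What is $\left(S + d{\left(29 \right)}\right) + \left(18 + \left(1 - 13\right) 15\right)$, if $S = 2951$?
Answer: $\frac{8344}{3} \approx 2781.3$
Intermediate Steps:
$d{\left(o \right)} = 2 - \frac{o}{3}$
$\left(S + d{\left(29 \right)}\right) + \left(18 + \left(1 - 13\right) 15\right) = \left(2951 + \left(2 - \frac{29}{3}\right)\right) + \left(18 + \left(1 - 13\right) 15\right) = \left(2951 - \frac{23}{3}\right) + \left(18 - 180\right) = \frac{8830}{3} + \left(18 - 180\right) = \frac{8830}{3} - 162 = \frac{8344}{3}$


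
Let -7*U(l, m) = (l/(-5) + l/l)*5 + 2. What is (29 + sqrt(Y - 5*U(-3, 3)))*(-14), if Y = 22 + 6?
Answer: -406 - 2*sqrt(1722) ≈ -488.99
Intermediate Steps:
Y = 28
U(l, m) = -1 + l/7 (U(l, m) = -((l/(-5) + l/l)*5 + 2)/7 = -((l*(-1/5) + 1)*5 + 2)/7 = -((-l/5 + 1)*5 + 2)/7 = -((1 - l/5)*5 + 2)/7 = -((5 - l) + 2)/7 = -(7 - l)/7 = -1 + l/7)
(29 + sqrt(Y - 5*U(-3, 3)))*(-14) = (29 + sqrt(28 - 5*(-1 + (1/7)*(-3))))*(-14) = (29 + sqrt(28 - 5*(-1 - 3/7)))*(-14) = (29 + sqrt(28 - 5*(-10/7)))*(-14) = (29 + sqrt(28 + 50/7))*(-14) = (29 + sqrt(246/7))*(-14) = (29 + sqrt(1722)/7)*(-14) = -406 - 2*sqrt(1722)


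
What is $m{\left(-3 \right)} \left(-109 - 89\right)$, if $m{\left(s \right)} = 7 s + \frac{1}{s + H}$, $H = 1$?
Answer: $4257$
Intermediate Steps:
$m{\left(s \right)} = \frac{1}{1 + s} + 7 s$ ($m{\left(s \right)} = 7 s + \frac{1}{s + 1} = 7 s + \frac{1}{1 + s} = \frac{1}{1 + s} + 7 s$)
$m{\left(-3 \right)} \left(-109 - 89\right) = \frac{1 + 7 \left(-3\right) + 7 \left(-3\right)^{2}}{1 - 3} \left(-109 - 89\right) = \frac{1 - 21 + 7 \cdot 9}{-2} \left(-198\right) = - \frac{1 - 21 + 63}{2} \left(-198\right) = \left(- \frac{1}{2}\right) 43 \left(-198\right) = \left(- \frac{43}{2}\right) \left(-198\right) = 4257$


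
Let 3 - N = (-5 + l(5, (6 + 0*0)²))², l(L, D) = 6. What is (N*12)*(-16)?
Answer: -384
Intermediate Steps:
N = 2 (N = 3 - (-5 + 6)² = 3 - 1*1² = 3 - 1*1 = 3 - 1 = 2)
(N*12)*(-16) = (2*12)*(-16) = 24*(-16) = -384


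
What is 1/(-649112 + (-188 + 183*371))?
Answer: -1/581407 ≈ -1.7200e-6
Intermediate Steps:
1/(-649112 + (-188 + 183*371)) = 1/(-649112 + (-188 + 67893)) = 1/(-649112 + 67705) = 1/(-581407) = -1/581407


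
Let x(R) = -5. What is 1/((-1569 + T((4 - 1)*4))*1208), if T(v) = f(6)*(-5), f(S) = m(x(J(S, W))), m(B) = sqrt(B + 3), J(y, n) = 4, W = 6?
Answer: I/(1208*(-1569*I + 5*sqrt(2))) ≈ -5.276e-7 + 2.3777e-9*I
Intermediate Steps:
m(B) = sqrt(3 + B)
f(S) = I*sqrt(2) (f(S) = sqrt(3 - 5) = sqrt(-2) = I*sqrt(2))
T(v) = -5*I*sqrt(2) (T(v) = (I*sqrt(2))*(-5) = -5*I*sqrt(2))
1/((-1569 + T((4 - 1)*4))*1208) = 1/((-1569 - 5*I*sqrt(2))*1208) = 1/(-1895352 - 6040*I*sqrt(2))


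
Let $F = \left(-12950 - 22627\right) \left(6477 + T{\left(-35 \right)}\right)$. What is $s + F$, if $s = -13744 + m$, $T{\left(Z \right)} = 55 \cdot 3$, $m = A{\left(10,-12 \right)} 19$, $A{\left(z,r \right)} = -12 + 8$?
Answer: $-236316254$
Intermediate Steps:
$A{\left(z,r \right)} = -4$
$m = -76$ ($m = \left(-4\right) 19 = -76$)
$T{\left(Z \right)} = 165$
$F = -236302434$ ($F = \left(-12950 - 22627\right) \left(6477 + 165\right) = \left(-35577\right) 6642 = -236302434$)
$s = -13820$ ($s = -13744 - 76 = -13820$)
$s + F = -13820 - 236302434 = -236316254$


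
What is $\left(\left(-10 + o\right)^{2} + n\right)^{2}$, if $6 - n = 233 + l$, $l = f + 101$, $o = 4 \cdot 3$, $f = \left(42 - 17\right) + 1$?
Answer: $122500$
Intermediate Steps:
$f = 26$ ($f = 25 + 1 = 26$)
$o = 12$
$l = 127$ ($l = 26 + 101 = 127$)
$n = -354$ ($n = 6 - \left(233 + 127\right) = 6 - 360 = -354$)
$\left(\left(-10 + o\right)^{2} + n\right)^{2} = \left(\left(-10 + 12\right)^{2} - 354\right)^{2} = \left(2^{2} - 354\right)^{2} = \left(4 - 354\right)^{2} = \left(-350\right)^{2} = 122500$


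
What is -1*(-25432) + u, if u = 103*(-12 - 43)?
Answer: 19767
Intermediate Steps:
u = -5665 (u = 103*(-55) = -5665)
-1*(-25432) + u = -1*(-25432) - 5665 = 25432 - 5665 = 19767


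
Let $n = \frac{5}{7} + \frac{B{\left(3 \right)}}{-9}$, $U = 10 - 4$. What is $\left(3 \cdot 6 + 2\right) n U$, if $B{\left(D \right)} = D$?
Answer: $\frac{320}{7} \approx 45.714$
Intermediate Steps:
$U = 6$ ($U = 10 - 4 = 6$)
$n = \frac{8}{21}$ ($n = \frac{5}{7} + \frac{3}{-9} = 5 \cdot \frac{1}{7} + 3 \left(- \frac{1}{9}\right) = \frac{5}{7} - \frac{1}{3} = \frac{8}{21} \approx 0.38095$)
$\left(3 \cdot 6 + 2\right) n U = \left(3 \cdot 6 + 2\right) \frac{8}{21} \cdot 6 = \left(18 + 2\right) \frac{8}{21} \cdot 6 = 20 \cdot \frac{8}{21} \cdot 6 = \frac{160}{21} \cdot 6 = \frac{320}{7}$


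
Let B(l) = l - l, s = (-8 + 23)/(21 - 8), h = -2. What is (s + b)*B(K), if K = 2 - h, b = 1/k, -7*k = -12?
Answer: 0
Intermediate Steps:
k = 12/7 (k = -⅐*(-12) = 12/7 ≈ 1.7143)
s = 15/13 ≈ 1.1538
b = 7/12 (b = 1/(12/7) = 7/12 ≈ 0.58333)
K = 4 (K = 2 - 1*(-2) = 2 + 2 = 4)
B(l) = 0
(s + b)*B(K) = (15/13 + 7/12)*0 = (271/156)*0 = 0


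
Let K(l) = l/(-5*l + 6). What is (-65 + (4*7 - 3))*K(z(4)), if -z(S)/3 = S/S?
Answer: 40/7 ≈ 5.7143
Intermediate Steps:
z(S) = -3 (z(S) = -3*S/S = -3*1 = -3)
K(l) = l/(6 - 5*l)
(-65 + (4*7 - 3))*K(z(4)) = (-65 + (4*7 - 3))*(-1*(-3)/(-6 + 5*(-3))) = (-65 + (28 - 3))*(-1*(-3)/(-6 - 15)) = (-65 + 25)*(-1*(-3)/(-21)) = -(-40)*(-3)*(-1)/21 = -40*(-⅐) = 40/7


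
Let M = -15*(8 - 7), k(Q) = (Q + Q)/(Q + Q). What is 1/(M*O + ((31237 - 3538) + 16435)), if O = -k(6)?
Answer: 1/44149 ≈ 2.2651e-5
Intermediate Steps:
k(Q) = 1 (k(Q) = (2*Q)/((2*Q)) = (2*Q)*(1/(2*Q)) = 1)
O = -1 (O = -1*1 = -1)
M = -15 (M = -15*1 = -15)
1/(M*O + ((31237 - 3538) + 16435)) = 1/(-15*(-1) + ((31237 - 3538) + 16435)) = 1/(15 + (27699 + 16435)) = 1/(15 + 44134) = 1/44149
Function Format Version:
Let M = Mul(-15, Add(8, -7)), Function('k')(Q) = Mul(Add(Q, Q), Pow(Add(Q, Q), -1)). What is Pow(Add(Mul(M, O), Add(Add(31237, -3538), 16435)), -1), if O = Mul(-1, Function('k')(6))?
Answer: Rational(1, 44149) ≈ 2.2651e-5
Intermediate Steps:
Function('k')(Q) = 1 (Function('k')(Q) = Mul(Mul(2, Q), Pow(Mul(2, Q), -1)) = Mul(Mul(2, Q), Mul(Rational(1, 2), Pow(Q, -1))) = 1)
O = -1 (O = Mul(-1, 1) = -1)
M = -15 (M = Mul(-15, 1) = -15)
Pow(Add(Mul(M, O), Add(Add(31237, -3538), 16435)), -1) = Pow(Add(Mul(-15, -1), Add(Add(31237, -3538), 16435)), -1) = Pow(Add(15, Add(27699, 16435)), -1) = Pow(Add(15, 44134), -1) = Pow(44149, -1) = Rational(1, 44149)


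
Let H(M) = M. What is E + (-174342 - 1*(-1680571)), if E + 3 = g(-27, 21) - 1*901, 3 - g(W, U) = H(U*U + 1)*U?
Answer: 1496046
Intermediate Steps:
g(W, U) = 3 - U*(1 + U²) (g(W, U) = 3 - (U*U + 1)*U = 3 - (U² + 1)*U = 3 - (1 + U²)*U = 3 - U*(1 + U²))
E = -10183 (E = -3 + ((3 - 1*21 - 1*21³) - 1*901) = -3 + ((3 - 21 - 1*9261) - 901) = -3 + ((3 - 21 - 9261) - 901) = -3 + (-9279 - 901) = -3 - 10180 = -10183)
E + (-174342 - 1*(-1680571)) = -10183 + (-174342 - 1*(-1680571)) = -10183 + (-174342 + 1680571) = -10183 + 1506229 = 1496046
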